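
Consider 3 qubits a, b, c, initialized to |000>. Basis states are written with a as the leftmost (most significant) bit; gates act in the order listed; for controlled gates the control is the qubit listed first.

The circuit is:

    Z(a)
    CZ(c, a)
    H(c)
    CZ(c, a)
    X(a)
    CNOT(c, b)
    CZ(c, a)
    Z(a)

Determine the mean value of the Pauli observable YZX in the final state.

The observable YZX averages to 0.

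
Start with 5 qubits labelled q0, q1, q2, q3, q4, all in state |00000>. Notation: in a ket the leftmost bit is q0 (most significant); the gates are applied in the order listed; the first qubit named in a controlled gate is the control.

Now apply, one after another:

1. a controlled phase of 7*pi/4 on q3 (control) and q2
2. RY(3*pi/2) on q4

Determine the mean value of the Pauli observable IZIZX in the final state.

The expectation value of IZIZX is -1.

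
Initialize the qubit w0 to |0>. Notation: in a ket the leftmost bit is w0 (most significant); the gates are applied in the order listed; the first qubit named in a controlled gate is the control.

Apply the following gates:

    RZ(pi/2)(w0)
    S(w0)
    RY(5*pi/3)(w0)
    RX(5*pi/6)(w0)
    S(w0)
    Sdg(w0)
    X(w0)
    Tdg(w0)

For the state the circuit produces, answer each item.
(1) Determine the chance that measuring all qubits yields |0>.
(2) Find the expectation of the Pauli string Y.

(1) A full measurement returns |0> with probability sqrt(3)/8 + 1/2.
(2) The observable Y averages to sqrt(2)/8 + sqrt(6)/4.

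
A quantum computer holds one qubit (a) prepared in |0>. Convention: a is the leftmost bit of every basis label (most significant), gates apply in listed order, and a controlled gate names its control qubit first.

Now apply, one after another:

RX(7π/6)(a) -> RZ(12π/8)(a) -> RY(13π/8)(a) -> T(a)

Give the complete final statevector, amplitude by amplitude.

After the circuit, the state carries amplitude sqrt(6)*exp(-3*I*pi/4)*cos(3*pi/16)/4 + sqrt(6)*I*exp(3*I*pi/4)*sin(3*pi/16)/4 + sqrt(2)*I*exp(3*I*pi/4)*sin(3*pi/16)/4 - sqrt(2)*exp(-3*I*pi/4)*cos(3*pi/16)/4 on |0>, -I*sin(11*pi/48) on |1>.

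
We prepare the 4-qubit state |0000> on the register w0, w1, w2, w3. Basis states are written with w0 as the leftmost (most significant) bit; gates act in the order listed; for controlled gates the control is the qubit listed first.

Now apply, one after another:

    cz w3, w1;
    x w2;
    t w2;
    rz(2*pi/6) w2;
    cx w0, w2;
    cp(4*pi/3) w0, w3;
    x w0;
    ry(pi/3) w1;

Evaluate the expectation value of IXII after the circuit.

The observable IXII averages to sqrt(3)/2.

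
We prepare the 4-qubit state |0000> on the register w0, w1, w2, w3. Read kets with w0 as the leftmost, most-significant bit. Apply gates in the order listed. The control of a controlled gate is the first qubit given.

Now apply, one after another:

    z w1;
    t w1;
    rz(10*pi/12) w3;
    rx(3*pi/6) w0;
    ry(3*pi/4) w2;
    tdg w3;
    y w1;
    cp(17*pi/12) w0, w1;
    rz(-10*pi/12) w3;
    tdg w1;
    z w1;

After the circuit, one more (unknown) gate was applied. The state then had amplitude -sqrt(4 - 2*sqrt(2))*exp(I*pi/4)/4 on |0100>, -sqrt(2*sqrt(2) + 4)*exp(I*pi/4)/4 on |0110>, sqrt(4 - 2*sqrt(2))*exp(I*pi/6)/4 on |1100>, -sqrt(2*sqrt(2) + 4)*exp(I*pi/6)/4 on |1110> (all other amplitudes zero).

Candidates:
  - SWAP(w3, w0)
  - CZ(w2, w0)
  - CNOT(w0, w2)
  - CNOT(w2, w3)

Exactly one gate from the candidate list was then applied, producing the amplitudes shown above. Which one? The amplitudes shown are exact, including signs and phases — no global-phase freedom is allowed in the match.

It was CZ(w2, w0) that produced the state shown.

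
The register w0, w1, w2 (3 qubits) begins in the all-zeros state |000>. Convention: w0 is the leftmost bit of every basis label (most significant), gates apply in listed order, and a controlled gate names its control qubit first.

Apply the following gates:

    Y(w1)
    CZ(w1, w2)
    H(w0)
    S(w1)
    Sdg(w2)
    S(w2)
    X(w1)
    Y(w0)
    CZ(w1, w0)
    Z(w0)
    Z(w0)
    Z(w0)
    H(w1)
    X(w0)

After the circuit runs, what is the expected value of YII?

The observable YII averages to 0.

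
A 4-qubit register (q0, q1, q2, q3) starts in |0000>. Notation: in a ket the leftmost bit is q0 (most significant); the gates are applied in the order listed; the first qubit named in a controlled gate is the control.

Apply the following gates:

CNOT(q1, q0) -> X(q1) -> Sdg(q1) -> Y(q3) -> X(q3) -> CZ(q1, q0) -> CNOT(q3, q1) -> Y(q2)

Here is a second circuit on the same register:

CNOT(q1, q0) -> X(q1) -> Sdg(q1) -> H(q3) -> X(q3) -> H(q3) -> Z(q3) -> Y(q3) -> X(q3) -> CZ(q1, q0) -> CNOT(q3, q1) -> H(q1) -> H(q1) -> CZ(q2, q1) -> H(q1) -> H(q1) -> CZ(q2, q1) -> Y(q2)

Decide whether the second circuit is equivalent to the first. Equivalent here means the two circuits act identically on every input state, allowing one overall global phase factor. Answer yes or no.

Yes: on every input state the two circuits agree up to one overall phase factor.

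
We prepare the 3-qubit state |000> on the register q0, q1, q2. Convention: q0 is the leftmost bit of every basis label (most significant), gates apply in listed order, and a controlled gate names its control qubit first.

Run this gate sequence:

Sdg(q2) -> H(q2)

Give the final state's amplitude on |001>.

The final state's coefficient on |001> equals sqrt(2)/2.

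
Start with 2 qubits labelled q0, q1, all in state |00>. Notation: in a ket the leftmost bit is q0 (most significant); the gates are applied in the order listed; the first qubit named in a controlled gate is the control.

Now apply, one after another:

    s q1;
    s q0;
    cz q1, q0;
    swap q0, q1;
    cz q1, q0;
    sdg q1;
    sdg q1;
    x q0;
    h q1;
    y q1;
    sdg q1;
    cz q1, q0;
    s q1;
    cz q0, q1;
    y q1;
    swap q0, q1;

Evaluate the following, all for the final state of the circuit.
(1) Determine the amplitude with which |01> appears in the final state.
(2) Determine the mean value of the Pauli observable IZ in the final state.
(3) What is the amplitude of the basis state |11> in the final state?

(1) |01> carries amplitude sqrt(2)/2 in the final state.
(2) The expectation value of IZ is -1.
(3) The final state's coefficient on |11> equals sqrt(2)/2.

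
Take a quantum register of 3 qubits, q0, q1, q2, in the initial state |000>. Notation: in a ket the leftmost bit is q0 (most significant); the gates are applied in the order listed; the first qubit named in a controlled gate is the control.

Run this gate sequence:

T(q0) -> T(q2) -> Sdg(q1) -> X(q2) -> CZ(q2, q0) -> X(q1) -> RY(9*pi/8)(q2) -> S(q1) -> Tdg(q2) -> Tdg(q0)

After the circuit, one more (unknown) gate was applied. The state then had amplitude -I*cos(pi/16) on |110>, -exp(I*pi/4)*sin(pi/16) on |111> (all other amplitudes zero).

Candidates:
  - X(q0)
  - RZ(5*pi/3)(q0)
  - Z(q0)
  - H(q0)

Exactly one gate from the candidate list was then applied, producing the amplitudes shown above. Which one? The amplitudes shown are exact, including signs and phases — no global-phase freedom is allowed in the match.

The unique candidate consistent with the amplitudes is X(q0).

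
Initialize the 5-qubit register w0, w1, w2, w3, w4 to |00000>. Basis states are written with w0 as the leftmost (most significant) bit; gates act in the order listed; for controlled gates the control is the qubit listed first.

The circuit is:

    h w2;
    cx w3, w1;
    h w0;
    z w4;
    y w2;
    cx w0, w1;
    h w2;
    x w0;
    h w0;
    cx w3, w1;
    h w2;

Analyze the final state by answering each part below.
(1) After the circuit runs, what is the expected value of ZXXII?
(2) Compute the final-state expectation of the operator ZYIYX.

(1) The expectation value of ZXXII is -1.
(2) In the final state, ZYIYX has expectation 0.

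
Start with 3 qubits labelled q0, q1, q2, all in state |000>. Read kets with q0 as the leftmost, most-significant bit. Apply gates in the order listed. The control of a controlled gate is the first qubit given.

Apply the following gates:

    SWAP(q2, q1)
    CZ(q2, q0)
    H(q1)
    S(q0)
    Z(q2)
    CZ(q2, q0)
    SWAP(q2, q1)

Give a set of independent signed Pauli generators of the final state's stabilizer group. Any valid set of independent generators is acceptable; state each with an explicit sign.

The final state is stabilized by the group generated by +IIX, +ZII, +IZI; other independent generating sets are equally valid.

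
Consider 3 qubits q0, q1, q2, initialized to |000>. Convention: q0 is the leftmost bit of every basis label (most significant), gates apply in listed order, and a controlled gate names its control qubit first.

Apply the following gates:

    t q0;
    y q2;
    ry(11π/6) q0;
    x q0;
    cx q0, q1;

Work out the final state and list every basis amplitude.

The resulting statevector has amplitude I*(-sqrt(2) + sqrt(6))/4 on |001>, I*(-sqrt(6) - sqrt(2))/4 on |111>, and 0 on every other basis state.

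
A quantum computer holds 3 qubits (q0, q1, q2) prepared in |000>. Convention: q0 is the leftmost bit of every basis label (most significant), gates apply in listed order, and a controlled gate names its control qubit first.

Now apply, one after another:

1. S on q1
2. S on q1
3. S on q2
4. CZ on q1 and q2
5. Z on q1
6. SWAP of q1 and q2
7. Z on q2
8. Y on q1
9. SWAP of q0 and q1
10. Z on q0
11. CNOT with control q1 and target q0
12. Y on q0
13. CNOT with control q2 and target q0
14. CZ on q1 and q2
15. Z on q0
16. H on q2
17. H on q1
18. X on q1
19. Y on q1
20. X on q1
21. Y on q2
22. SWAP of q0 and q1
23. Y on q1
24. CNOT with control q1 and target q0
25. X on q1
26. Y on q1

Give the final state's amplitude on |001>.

The amplitude on |001> is 0.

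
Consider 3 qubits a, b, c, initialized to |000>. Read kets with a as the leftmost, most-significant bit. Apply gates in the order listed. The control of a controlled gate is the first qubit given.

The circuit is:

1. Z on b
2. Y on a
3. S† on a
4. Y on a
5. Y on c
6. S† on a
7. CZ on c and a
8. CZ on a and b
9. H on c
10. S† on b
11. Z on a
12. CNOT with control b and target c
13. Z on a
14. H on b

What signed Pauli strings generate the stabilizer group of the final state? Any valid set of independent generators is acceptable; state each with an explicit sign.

The stabilizer group can be generated by +IXI, -IIX, +ZII, among other valid generating sets.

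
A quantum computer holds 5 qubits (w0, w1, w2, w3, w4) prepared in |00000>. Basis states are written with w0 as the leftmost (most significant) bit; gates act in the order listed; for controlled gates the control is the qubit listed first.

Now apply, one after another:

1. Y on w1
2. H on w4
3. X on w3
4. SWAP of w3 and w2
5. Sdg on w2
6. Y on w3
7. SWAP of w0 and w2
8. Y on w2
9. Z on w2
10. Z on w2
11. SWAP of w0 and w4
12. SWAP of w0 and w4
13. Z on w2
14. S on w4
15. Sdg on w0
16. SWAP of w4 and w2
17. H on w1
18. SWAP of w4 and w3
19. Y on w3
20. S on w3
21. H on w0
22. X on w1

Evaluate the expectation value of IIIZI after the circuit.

In the final state, IIIZI has expectation 1. Key observation: steps 10-13 multiply out to the identity, so the circuit reduces to the remaining gates.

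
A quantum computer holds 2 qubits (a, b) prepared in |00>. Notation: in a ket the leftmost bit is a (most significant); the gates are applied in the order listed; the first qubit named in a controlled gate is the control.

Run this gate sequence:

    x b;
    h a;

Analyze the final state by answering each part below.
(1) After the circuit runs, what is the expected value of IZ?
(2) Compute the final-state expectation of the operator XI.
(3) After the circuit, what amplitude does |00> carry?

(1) The expectation value of IZ is -1.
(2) The expectation value of XI is 1.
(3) The final state's coefficient on |00> equals 0.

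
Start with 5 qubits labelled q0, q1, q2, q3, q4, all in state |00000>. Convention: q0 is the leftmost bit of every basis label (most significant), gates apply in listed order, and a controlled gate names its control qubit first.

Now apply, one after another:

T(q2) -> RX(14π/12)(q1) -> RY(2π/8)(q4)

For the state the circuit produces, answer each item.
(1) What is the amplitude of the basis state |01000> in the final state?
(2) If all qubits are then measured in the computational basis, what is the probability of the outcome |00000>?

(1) The final state's coefficient on |01000> equals -sqrt(6)*I*sqrt(sqrt(2) + 2)/8 - sqrt(2)*I*sqrt(sqrt(2) + 2)/8.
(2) Outcome |00000> occurs with probability -sqrt(3)/8 - sqrt(6)/16 + sqrt(2)/8 + 1/4.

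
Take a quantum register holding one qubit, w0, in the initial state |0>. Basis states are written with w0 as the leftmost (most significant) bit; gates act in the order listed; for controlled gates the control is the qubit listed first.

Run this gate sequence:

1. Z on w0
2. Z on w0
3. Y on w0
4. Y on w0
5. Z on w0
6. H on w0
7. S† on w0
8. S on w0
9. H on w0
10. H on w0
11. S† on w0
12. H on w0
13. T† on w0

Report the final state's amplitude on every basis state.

The final amplitudes are 1/2 - I/2 on |0>, sqrt(2)/2 on |1>.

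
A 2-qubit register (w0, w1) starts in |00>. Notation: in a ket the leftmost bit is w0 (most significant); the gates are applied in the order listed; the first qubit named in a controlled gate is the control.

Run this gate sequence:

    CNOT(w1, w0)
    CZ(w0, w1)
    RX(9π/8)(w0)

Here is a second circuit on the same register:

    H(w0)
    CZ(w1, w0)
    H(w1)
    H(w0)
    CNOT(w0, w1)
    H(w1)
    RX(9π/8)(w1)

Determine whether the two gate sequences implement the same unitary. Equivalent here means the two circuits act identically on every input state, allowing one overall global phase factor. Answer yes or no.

No, they are not equivalent — no single phase factor reconciles the two unitaries.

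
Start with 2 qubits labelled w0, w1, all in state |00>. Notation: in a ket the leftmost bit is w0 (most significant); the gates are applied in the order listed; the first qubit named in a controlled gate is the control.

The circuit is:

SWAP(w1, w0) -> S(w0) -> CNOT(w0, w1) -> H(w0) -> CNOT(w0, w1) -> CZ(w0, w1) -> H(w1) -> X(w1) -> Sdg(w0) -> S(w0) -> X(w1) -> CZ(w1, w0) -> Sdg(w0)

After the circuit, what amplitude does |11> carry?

|11> carries amplitude I/2 in the final state.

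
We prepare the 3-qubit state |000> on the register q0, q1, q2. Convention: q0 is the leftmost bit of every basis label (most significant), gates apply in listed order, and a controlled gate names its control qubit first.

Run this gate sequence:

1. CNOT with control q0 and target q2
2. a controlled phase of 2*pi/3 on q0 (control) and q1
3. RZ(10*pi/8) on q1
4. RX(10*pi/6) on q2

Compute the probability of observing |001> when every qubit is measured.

Outcome |001> occurs with probability 1/4.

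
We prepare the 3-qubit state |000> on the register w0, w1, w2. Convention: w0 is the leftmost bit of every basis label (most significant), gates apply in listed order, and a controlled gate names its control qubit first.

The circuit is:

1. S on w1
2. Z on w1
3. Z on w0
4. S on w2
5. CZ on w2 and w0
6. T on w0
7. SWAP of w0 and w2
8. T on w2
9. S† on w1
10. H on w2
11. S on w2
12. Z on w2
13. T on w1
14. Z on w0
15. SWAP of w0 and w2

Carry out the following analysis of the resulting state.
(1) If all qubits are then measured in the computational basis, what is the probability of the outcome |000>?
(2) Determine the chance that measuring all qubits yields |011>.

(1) A full measurement returns |000> with probability 1/2.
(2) The probability of measuring |011> is 0.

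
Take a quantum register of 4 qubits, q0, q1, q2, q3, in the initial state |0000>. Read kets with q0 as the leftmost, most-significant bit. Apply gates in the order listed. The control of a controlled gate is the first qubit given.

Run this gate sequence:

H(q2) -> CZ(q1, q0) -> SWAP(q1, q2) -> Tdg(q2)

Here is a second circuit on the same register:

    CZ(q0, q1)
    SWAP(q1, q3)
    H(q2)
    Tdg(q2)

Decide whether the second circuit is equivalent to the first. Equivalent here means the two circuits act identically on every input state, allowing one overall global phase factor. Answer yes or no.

No — the two circuits implement different unitaries, even allowing a global phase.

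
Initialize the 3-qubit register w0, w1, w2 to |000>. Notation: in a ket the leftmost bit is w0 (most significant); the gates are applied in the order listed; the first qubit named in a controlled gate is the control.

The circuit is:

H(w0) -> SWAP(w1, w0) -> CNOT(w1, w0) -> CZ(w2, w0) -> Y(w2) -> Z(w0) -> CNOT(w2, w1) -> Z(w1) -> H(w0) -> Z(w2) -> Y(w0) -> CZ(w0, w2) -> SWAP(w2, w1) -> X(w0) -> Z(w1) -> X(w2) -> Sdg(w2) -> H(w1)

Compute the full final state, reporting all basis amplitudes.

After the circuit, the state carries amplitude -sqrt(2)/4 on |000>, sqrt(2)*I/4 on |001>, sqrt(2)/4 on |010>, -sqrt(2)*I/4 on |011>, -sqrt(2)/4 on |100>, -sqrt(2)*I/4 on |101>, sqrt(2)/4 on |110>, sqrt(2)*I/4 on |111>.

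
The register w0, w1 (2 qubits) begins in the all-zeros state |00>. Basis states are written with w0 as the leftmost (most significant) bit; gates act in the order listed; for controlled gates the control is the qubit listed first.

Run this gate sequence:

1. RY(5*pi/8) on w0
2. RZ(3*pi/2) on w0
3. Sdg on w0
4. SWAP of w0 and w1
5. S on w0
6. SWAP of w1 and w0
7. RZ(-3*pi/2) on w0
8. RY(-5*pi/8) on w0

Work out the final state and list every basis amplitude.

The resulting statevector has amplitude -sqrt(2 - sqrt(2))/4 + 1/2 - I/2 - I*sqrt(2 - sqrt(2))/4 on |00>, 0 on |01>, (-1 - I)*sqrt(sqrt(2) + 2)/4 on |10>, 0 on |11>.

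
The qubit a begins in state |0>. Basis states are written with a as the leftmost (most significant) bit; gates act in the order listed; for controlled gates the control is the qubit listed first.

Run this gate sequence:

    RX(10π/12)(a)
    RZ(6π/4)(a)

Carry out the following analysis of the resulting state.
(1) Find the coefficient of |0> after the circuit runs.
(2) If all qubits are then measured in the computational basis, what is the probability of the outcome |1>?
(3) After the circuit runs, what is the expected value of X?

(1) The final state's coefficient on |0> equals (-sqrt(6) + sqrt(2))*exp(I*pi/4)/4.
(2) Outcome |1> occurs with probability sqrt(3)/4 + 1/2.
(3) In the final state, X has expectation -1/2.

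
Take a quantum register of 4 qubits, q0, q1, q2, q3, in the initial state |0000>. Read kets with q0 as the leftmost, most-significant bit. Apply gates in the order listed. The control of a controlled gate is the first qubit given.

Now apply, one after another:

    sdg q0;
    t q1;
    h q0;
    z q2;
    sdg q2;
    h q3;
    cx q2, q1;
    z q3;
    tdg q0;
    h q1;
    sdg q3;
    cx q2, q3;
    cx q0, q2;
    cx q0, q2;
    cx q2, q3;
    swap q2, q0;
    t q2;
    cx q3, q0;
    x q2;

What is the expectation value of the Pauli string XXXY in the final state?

The observable XXXY averages to 1.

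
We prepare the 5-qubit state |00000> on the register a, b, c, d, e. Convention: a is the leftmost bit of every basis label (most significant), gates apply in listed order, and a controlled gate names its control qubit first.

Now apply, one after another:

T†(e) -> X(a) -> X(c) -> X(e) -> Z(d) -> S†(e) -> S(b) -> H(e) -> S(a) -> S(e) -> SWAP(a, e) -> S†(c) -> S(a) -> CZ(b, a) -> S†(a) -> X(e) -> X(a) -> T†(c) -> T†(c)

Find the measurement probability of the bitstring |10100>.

The probability of measuring |10100> is 1/2.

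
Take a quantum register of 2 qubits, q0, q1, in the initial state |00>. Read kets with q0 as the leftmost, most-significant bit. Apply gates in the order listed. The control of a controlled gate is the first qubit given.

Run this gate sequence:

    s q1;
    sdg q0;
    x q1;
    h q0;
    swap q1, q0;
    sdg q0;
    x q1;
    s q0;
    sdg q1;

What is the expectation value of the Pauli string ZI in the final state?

The observable ZI averages to -1.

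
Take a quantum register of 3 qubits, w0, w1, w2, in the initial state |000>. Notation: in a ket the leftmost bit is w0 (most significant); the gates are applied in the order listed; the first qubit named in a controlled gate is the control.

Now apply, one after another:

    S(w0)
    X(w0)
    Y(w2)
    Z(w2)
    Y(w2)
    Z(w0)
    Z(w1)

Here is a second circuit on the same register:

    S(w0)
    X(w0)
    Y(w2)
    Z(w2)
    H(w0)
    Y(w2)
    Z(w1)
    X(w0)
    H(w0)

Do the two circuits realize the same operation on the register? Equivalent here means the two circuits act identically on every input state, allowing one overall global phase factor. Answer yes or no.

Yes, they are equivalent — the unitaries differ by at most a global phase.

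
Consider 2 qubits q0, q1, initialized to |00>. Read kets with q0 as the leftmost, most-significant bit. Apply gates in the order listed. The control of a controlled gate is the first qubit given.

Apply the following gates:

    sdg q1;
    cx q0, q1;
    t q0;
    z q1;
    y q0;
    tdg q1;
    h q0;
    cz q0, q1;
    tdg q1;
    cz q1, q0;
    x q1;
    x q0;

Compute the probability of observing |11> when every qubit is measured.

The probability of measuring |11> is 1/2.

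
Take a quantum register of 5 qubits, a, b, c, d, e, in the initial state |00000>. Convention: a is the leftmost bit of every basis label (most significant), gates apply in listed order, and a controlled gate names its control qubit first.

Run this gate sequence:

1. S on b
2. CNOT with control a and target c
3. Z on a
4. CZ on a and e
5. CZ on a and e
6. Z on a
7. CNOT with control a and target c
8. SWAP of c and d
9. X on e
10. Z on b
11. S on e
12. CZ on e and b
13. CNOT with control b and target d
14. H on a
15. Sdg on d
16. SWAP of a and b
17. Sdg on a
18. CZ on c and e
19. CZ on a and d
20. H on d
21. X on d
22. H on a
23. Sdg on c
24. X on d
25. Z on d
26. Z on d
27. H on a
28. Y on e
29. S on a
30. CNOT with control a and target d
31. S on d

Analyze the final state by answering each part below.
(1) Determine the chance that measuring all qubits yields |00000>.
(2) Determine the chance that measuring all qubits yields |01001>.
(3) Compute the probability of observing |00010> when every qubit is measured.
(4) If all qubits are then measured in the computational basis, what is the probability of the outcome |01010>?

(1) A full measurement returns |00000> with probability 1/4. Key observation: gates 2-7 undo each other exactly, leaving only the rest of the circuit to track.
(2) A full measurement returns |01001> with probability 0.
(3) The probability of measuring |00010> is 1/4.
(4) A full measurement returns |01010> with probability 1/4.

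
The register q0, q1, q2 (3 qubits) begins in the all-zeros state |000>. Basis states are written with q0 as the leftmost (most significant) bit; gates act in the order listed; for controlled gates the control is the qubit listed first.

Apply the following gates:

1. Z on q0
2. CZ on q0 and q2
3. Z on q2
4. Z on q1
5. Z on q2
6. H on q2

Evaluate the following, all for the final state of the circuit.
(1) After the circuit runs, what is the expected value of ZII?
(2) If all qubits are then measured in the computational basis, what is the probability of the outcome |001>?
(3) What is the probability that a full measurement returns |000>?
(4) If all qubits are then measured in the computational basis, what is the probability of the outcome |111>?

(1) The expectation value of ZII is 1.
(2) A full measurement returns |001> with probability 1/2.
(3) Outcome |000> occurs with probability 1/2.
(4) The probability of measuring |111> is 0.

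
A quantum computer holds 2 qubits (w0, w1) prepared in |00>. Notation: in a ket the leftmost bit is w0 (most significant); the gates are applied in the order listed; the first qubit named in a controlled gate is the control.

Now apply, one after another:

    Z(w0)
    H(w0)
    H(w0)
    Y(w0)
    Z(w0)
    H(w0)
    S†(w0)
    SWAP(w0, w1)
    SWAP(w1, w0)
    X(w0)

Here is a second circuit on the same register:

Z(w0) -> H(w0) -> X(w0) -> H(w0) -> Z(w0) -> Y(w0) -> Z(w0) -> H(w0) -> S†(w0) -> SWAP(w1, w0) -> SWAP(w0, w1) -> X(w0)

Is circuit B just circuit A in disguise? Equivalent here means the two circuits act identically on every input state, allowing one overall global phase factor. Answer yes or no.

Yes — the two circuits implement the same unitary up to a global phase.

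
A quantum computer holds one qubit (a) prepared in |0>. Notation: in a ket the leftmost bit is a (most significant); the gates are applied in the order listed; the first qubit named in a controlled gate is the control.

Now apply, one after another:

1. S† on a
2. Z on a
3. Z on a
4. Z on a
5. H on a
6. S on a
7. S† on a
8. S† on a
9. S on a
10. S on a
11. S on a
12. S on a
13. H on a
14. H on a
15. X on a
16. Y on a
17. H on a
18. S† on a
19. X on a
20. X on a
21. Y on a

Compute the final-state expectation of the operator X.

The observable X averages to 1. Key observation: steps 9-12 multiply out to the identity, so the circuit reduces to the remaining gates.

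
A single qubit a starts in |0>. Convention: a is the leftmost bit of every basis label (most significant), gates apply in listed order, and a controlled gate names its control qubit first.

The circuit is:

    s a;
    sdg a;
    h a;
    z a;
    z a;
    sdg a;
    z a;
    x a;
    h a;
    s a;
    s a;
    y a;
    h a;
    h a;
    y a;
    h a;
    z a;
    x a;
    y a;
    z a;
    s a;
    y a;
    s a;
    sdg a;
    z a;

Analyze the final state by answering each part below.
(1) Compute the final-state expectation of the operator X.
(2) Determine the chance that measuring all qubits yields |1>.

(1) In the final state, X has expectation 1.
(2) The probability of measuring |1> is 1/2.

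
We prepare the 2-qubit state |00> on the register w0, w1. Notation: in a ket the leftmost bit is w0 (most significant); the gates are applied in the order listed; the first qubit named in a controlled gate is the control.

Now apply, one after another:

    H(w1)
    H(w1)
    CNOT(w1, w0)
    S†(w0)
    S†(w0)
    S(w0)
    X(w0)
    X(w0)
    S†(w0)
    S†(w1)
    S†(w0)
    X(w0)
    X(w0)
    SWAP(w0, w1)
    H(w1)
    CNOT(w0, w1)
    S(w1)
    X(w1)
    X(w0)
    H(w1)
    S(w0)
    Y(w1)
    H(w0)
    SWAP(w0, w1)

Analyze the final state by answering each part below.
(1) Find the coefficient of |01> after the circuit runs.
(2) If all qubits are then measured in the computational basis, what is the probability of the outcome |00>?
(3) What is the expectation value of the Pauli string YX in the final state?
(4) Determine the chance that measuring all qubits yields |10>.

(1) The amplitude on |01> is sqrt(2)*(1 - I)/4. Key observation: gates 6-9 undo each other exactly, leaving only the rest of the circuit to track.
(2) The probability of measuring |00> is 1/4.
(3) In the final state, YX has expectation -1.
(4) The probability of measuring |10> is 1/4.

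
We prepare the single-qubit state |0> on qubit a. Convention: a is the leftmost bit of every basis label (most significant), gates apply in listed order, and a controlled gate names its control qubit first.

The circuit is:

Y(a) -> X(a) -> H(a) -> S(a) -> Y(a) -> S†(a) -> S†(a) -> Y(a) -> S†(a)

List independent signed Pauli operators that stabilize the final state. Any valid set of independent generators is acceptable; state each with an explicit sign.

The final state is stabilized by the group generated by -X; other independent generating sets are equally valid.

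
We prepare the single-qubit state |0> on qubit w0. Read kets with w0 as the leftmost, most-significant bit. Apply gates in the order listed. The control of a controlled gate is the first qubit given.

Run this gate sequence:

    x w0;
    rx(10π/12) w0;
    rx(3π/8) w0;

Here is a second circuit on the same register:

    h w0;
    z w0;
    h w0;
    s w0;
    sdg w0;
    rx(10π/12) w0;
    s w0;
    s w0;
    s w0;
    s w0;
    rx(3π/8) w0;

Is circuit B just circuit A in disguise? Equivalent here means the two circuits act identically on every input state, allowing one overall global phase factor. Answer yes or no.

Yes, they are equivalent — the unitaries differ by at most a global phase.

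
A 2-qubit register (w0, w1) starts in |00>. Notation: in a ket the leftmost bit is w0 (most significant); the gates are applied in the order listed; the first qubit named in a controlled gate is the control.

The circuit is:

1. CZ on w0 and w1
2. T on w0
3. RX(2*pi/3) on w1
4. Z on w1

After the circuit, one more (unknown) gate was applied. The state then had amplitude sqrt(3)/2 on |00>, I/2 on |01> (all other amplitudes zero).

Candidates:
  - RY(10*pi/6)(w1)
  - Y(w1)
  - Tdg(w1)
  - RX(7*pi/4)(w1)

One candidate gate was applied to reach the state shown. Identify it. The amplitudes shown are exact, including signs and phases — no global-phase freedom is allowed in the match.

The unique candidate consistent with the amplitudes is Y(w1).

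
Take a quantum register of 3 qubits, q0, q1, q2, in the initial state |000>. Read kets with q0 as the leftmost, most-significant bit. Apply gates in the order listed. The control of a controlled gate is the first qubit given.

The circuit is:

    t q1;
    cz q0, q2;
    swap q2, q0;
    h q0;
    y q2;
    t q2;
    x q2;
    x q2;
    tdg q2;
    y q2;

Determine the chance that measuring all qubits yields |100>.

The probability of measuring |100> is 1/2. Key observation: steps 5-10 multiply out to the identity, so the circuit reduces to the remaining gates.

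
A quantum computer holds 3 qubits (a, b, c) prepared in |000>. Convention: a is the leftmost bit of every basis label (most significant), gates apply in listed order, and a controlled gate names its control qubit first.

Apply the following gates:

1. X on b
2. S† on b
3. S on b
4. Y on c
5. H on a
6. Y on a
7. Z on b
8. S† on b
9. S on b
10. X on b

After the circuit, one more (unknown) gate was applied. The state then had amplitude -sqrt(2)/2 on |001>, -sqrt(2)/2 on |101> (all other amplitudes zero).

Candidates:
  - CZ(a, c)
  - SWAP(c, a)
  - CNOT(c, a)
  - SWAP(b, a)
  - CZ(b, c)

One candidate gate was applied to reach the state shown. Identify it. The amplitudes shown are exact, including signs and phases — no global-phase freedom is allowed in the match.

The unique candidate consistent with the amplitudes is CZ(a, c).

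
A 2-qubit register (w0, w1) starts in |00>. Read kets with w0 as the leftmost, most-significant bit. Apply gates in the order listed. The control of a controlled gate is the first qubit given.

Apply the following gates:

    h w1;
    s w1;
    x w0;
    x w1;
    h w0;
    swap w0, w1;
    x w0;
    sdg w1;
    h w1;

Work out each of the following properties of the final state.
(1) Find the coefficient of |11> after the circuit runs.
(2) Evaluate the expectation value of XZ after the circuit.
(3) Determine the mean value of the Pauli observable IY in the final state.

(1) The final state's coefficient on |11> equals sqrt(2)*(1 + I)/4.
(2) The expectation value of XZ is 0.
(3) The expectation value of IY is -1.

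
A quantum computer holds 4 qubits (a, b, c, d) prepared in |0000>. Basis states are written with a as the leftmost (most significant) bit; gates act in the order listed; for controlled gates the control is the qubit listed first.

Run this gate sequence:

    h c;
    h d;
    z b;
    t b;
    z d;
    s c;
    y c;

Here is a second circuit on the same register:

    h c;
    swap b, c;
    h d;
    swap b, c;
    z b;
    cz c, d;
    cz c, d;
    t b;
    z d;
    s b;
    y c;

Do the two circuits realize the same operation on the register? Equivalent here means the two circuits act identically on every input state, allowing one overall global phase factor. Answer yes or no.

No — the two circuits implement different unitaries, even allowing a global phase.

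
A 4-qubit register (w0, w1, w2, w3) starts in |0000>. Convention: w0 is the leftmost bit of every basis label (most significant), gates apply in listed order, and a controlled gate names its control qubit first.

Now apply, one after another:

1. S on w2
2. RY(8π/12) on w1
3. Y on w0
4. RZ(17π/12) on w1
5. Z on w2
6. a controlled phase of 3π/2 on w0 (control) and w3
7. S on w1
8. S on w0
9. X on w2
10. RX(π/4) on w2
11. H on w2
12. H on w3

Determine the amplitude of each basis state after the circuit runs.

The final amplitudes are 0 on |0000>, 0 on |0001>, 0 on |0010>, 0 on |0011>, 0 on |0100>, 0 on |0101>, 0 on |0110>, 0 on |0111>, -sqrt(2 - sqrt(2))*exp(19*I*pi/24)/8 + sqrt(sqrt(2) + 2)*exp(7*I*pi/24)/8 on |1000>, -sqrt(2 - sqrt(2))*exp(19*I*pi/24)/8 + sqrt(sqrt(2) + 2)*exp(7*I*pi/24)/8 on |1001>, -sqrt(sqrt(2) + 2)*exp(7*I*pi/24)/8 - sqrt(2 - sqrt(2))*exp(19*I*pi/24)/8 on |1010>, -sqrt(sqrt(2) + 2)*exp(7*I*pi/24)/8 - sqrt(2 - sqrt(2))*exp(19*I*pi/24)/8 on |1011>, -sqrt(3)*sqrt(1/2 - sqrt(2)/4)*exp(17*I*pi/24)/4 - sqrt(3)*I*sqrt(sqrt(2)/4 + 1/2)*exp(17*I*pi/24)/4 on |1100>, -sqrt(3)*sqrt(1/2 - sqrt(2)/4)*exp(17*I*pi/24)/4 - sqrt(3)*I*sqrt(sqrt(2)/4 + 1/2)*exp(17*I*pi/24)/4 on |1101>, sqrt(3)*I*sqrt(sqrt(2)/4 + 1/2)*exp(17*I*pi/24)/4 - sqrt(3)*sqrt(1/2 - sqrt(2)/4)*exp(17*I*pi/24)/4 on |1110>, sqrt(3)*I*sqrt(sqrt(2)/4 + 1/2)*exp(17*I*pi/24)/4 - sqrt(3)*sqrt(1/2 - sqrt(2)/4)*exp(17*I*pi/24)/4 on |1111>.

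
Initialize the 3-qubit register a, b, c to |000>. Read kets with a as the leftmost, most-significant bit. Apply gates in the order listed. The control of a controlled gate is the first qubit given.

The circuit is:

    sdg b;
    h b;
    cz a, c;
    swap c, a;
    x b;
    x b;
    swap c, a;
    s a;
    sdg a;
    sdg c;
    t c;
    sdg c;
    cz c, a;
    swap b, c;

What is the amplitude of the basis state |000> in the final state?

The final state's coefficient on |000> equals sqrt(2)/2.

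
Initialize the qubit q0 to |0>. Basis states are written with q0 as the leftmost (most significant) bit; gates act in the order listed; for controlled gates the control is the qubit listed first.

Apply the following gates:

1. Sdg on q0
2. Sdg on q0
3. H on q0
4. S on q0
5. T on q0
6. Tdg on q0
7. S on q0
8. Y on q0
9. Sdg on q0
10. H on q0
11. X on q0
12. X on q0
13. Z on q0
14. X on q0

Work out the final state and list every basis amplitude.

After the circuit, the state carries amplitude 1/2 - I/2 on |0>, 1/2 + I/2 on |1>.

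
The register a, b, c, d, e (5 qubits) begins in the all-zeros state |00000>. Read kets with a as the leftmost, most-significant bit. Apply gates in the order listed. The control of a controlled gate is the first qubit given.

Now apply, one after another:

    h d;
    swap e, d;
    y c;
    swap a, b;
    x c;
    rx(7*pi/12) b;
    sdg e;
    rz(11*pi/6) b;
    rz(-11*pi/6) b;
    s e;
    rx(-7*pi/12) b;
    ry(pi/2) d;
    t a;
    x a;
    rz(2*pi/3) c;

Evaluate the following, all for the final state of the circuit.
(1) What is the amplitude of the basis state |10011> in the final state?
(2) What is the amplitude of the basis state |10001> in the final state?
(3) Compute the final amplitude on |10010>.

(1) The amplitude on |10011> is exp(I*pi/6)/2. Key observation: gates 6-11 undo each other exactly, leaving only the rest of the circuit to track.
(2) The final state's coefficient on |10001> equals exp(I*pi/6)/2.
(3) The amplitude on |10010> is exp(I*pi/6)/2.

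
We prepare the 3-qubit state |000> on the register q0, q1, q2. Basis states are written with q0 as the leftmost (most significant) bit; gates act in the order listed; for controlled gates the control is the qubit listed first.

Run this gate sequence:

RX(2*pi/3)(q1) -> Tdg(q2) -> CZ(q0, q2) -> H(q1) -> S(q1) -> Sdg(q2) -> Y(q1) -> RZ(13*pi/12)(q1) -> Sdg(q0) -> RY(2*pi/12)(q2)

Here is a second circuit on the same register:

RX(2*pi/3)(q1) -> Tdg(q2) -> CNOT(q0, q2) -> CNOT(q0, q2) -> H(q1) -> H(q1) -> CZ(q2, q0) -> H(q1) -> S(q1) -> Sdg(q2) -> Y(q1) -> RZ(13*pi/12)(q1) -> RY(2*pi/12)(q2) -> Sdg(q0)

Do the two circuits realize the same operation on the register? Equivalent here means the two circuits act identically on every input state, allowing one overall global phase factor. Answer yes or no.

Yes: on every input state the two circuits agree up to one overall phase factor.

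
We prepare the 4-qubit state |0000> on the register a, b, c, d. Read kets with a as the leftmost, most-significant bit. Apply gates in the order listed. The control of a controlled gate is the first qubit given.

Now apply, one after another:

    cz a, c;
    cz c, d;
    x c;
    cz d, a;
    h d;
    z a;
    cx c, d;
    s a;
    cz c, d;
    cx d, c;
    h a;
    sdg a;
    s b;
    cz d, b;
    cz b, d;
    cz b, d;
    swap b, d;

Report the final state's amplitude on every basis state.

After the circuit, the state carries amplitude 1/2 on |0010>, -1/2 on |0100>, -I/2 on |1010>, I/2 on |1100>, and 0 on every other basis state. Key observation: steps 15-16 multiply out to the identity, so the circuit reduces to the remaining gates.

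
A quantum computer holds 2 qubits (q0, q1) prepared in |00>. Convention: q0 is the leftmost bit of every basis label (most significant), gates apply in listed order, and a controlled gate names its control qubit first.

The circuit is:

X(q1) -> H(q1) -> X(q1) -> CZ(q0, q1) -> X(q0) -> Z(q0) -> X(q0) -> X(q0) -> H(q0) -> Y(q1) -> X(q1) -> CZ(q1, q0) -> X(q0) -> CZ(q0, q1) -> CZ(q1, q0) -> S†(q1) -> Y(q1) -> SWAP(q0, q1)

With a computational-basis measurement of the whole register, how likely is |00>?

The probability of measuring |00> is 1/4.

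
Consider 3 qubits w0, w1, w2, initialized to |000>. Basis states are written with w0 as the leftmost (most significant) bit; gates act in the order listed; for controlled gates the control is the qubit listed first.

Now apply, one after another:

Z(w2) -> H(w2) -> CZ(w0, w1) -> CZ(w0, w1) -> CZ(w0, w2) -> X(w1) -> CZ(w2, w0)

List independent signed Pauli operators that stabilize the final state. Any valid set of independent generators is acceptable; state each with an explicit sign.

The final state is stabilized by the group generated by +IIX, +ZII, -IZI; other independent generating sets are equally valid. Key observation: the block from step 3 through step 4 cancels to the identity and can be dropped.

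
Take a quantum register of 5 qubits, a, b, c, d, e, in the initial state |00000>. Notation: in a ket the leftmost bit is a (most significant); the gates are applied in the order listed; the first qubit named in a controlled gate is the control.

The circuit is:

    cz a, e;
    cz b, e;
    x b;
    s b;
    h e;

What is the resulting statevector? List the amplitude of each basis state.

The resulting statevector has amplitude sqrt(2)*I/2 on |01000>, sqrt(2)*I/2 on |01001>, and 0 on every other basis state.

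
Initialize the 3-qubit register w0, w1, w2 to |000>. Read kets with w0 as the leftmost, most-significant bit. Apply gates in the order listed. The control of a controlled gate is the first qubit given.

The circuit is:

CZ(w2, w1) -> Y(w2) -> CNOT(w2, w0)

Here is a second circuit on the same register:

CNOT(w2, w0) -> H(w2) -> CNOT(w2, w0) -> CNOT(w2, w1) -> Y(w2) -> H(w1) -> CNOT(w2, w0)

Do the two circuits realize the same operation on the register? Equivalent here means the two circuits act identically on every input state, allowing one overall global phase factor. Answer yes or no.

No — the two circuits implement different unitaries, even allowing a global phase.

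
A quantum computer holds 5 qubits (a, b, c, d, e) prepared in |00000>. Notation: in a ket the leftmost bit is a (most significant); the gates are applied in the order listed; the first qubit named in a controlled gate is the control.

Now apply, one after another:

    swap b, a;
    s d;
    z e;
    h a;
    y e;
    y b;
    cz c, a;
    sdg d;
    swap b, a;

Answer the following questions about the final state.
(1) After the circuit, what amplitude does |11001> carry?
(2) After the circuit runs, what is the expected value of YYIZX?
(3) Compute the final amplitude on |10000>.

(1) |11001> carries amplitude -sqrt(2)/2 in the final state.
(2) In the final state, YYIZX has expectation 0.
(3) The final state's coefficient on |10000> equals 0.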